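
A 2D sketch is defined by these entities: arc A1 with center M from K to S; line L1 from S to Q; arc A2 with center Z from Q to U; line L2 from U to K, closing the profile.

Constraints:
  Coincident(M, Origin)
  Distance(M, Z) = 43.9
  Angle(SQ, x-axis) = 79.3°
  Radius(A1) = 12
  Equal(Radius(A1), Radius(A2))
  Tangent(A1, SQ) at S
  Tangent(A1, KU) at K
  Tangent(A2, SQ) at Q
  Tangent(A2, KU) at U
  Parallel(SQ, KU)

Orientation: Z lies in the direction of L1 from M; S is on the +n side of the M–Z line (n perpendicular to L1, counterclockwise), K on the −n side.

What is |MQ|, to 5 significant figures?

45.511

The slot axis is L1's direction at 79.3°, so u = (cos 79.3°, sin 79.3°) = (0.18567, 0.98261) and n = (−sin 79.3°, cos 79.3°) = (-0.98261, 0.18567). M is at the origin and Z lies 43.9 along u from M, so Z = 43.9·u = (8.1508, 43.137). Tangency of A1 to both parallel lines with radius 12.0 puts S and K at M ± 12.0·n: S = (-11.791, 2.2280), K = (11.791, -2.2280). Equal radii place Q and U the same way about Z: Q = Z + 12.0·n = (-3.6406, 45.365), U = Z − 12.0·n = (19.942, 40.909). Then |MQ| = |Q − M| = 45.511.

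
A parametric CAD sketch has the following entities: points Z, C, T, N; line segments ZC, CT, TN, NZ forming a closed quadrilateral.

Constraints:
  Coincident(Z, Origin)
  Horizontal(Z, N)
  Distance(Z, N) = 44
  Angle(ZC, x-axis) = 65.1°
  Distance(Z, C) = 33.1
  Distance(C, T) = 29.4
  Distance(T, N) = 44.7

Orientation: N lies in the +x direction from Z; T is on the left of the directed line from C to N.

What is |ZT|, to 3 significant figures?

59.5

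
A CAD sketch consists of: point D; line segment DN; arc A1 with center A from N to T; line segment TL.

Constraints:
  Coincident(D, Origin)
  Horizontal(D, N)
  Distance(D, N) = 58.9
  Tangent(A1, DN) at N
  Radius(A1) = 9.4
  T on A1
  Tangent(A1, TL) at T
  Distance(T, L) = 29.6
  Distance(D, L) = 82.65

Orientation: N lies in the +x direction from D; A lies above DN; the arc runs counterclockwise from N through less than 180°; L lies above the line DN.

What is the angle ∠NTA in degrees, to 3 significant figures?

50.9°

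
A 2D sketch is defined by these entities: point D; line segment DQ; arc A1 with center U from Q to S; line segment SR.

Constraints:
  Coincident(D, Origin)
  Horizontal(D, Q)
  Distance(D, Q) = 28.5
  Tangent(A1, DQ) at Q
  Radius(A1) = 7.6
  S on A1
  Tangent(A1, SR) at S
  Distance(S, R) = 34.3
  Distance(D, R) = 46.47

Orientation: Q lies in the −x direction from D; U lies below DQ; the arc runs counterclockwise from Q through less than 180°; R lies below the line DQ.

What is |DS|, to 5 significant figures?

36.985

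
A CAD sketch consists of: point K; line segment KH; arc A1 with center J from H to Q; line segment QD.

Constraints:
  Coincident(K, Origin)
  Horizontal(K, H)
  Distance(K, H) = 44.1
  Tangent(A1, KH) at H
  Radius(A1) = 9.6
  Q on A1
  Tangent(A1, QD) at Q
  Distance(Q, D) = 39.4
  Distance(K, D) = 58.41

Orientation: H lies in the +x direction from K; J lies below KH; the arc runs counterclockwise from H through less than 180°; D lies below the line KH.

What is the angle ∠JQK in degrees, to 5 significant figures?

168.00°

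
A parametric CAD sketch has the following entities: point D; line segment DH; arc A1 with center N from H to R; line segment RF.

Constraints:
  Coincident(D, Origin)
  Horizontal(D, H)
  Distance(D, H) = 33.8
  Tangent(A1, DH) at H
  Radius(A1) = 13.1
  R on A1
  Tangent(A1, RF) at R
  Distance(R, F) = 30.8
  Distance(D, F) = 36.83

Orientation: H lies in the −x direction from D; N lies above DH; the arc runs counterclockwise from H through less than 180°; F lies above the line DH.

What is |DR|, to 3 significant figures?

23.2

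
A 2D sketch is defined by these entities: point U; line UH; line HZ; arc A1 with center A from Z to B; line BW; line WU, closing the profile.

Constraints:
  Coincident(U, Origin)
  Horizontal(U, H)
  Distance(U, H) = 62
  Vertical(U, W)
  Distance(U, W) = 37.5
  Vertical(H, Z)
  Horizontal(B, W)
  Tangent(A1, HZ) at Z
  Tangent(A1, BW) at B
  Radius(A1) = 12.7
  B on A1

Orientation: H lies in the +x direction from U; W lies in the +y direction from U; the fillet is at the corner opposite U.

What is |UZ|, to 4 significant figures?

66.78

U is at the origin; UH is horizontal with |UH| = 62.0 and H on the +x side, so H = (62.00, 0.000). U and W share the same x with |UW| = 37.5 and W on the +y side, so W = (0.000, 37.50). The virtual corner opposite U is at (62.00, 37.50). Tangency of A1 to HZ means the radius AZ is perpendicular to HZ and A1 meets BW tangentially, so AB is at right angles to BW, with radius 12.7, so the center A sits 12.7 in from both sides at A = (49.30, 24.80). That places the tangent points at Z = (62.00, 24.80) on HZ and B = (49.30, 37.50) on BW. Then |UZ| = |Z − U| = 66.78.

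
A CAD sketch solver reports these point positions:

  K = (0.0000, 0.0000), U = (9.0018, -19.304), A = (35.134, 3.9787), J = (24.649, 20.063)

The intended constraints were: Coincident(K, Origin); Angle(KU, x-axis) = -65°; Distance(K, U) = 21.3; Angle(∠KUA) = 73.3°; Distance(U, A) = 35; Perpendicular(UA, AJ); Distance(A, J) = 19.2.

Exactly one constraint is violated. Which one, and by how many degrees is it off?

Perpendicular(UA, AJ) — off by 8.60°.

K = (0.00, 0.00) ✓; KU at -65.00° ✓; |KU| = 21.30 ✓; ∠KUA = 73.30° ✓; |UA| = 35.00 ✓; ∠(UA, AJ) = 81.40° ✗; |AJ| = 19.20 ✓.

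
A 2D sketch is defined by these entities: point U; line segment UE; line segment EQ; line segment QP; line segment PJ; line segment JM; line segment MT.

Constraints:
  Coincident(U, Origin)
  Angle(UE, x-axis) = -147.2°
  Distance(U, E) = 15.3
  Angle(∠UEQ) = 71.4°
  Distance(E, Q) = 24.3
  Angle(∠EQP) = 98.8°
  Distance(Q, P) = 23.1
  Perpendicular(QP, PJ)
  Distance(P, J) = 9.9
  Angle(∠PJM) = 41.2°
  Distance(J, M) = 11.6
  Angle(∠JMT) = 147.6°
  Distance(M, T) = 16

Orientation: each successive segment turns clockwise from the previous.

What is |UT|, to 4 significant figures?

36.09

∠PJM = 41.2° gives JM at 154.2° from the x-axis; with |JM| = 11.6, M = (-4.133, 20.23). ∠JMT = 147.6° gives MT at 121.8° from the x-axis; with |MT| = 16.0, T = (-12.56, 33.83). Then |UT| = |T − U| = 36.09.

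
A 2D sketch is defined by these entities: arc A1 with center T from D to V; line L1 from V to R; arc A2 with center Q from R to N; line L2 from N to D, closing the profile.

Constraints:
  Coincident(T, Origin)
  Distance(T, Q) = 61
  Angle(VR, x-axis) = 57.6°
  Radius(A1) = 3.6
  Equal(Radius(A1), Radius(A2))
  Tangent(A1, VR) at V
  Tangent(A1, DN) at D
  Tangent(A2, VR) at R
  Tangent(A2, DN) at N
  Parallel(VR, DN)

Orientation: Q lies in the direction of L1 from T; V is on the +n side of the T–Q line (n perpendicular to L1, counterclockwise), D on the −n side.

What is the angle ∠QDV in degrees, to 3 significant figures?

86.6°

The slot axis is L1's direction at 57.6°, so u = (cos 57.6°, sin 57.6°) = (0.536, 0.844) and n = (−sin 57.6°, cos 57.6°) = (-0.844, 0.536). T is at the origin and Q lies 61.0 along u from T, so Q = 61.0·u = (32.7, 51.5). Tangency of A1 to both parallel lines with radius 3.6 puts V and D at T ± 3.6·n: V = (-3.04, 1.93), D = (3.04, -1.93). Then cos ∠QDV = DQ·DV / (|DQ||DV|), giving 86.6°.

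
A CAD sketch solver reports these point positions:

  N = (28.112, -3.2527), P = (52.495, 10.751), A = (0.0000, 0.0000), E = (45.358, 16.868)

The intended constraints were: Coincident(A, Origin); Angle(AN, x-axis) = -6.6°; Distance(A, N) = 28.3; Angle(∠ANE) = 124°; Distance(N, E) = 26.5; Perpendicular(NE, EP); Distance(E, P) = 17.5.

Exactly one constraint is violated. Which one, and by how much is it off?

Distance(E, P) = 17.5 — off by 8.10.

A = (0.00, 0.00) ✓; AN at -6.600° ✓; |AN| = 28.30 ✓; ∠ANE = 124.0° ✓; |NE| = 26.50 ✓; ∠(NE, EP) = 90.00° ✓; |EP| = 9.400 ✗.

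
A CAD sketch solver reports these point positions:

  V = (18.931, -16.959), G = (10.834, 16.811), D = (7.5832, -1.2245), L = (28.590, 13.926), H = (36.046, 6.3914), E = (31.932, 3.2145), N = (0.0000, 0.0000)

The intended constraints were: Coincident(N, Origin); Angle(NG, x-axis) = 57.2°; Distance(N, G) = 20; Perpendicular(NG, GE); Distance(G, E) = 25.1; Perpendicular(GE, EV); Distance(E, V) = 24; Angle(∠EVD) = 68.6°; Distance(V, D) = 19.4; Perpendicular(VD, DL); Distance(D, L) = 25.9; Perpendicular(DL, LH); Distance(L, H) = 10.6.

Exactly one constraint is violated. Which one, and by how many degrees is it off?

Perpendicular(DL, LH) — off by 8.90°.

N = (0.00, 0.00) ✓; NG at 57.20° ✓; |NG| = 20.00 ✓; ∠(NG, GE) = 90.00° ✓; |GE| = 25.10 ✓; ∠(GE, EV) = 90.00° ✓; |EV| = 24.00 ✓; ∠EVD = 68.60° ✓; |VD| = 19.40 ✓; ∠(VD, DL) = 90.00° ✓; |DL| = 25.90 ✓; ∠(DL, LH) = 81.10° ✗; |LH| = 10.60 ✓.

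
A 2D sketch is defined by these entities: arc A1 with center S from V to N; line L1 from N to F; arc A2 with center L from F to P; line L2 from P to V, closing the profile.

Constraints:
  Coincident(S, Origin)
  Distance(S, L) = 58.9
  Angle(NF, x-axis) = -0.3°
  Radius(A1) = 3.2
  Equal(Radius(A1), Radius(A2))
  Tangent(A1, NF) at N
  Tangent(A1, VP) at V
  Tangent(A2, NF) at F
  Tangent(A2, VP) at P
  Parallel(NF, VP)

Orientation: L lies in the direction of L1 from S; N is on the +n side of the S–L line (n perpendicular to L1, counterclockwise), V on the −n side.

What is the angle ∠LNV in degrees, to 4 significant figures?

86.89°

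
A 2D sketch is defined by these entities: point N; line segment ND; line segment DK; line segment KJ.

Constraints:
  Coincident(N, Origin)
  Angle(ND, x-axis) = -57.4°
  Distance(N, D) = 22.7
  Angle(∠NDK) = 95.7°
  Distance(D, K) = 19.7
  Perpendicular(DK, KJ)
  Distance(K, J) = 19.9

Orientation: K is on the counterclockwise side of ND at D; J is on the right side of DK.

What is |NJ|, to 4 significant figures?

47.82

N is at the origin; ND runs at -57.4° with length 22.7, so D = 22.7·(cos -57.4°, sin -57.4°) = (12.23, -19.12). ∠NDK = 95.7°, so DK runs at -57.4° + (180° − 95.7°) = 26.90° from the x-axis; with |DK| = 19.7, K = D + 19.7·(cos 26.90°, sin 26.90°) = (29.80, -10.21). DK is perpendicular to KJ; with |KJ| = 19.9 on the right of DK, J = K + 19.9·(0.4524, -0.8918) = (38.80, -27.96). Then |NJ| = |J − N| = 47.82.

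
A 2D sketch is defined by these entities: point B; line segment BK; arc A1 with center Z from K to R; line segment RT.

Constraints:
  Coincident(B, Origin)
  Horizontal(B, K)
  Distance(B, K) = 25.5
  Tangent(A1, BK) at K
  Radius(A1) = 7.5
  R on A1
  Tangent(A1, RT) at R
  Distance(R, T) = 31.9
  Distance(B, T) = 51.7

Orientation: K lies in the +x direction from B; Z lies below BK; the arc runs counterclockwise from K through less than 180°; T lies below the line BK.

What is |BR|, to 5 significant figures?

21.822

B is at the origin; B and K share the same y with |BK| = 25.5 and K on the +x side, so K = (25.500, 0.0000). The tangent condition forces ZK to be normal to BK, so Z = K + (0, -7.5) = (25.500, -7.5000). Since ZR ⟂ RT (tangency), |ZT| = √(7.5² + 31.9²) = 32.770 regardless of where R sits on A1. So T lies on both circle(B, 51.7) and circle(Z, 32.770); the below-BK intersection is T = (33.666, -39.236). R is the foot of the tangent from T: R = (18.857, -10.982).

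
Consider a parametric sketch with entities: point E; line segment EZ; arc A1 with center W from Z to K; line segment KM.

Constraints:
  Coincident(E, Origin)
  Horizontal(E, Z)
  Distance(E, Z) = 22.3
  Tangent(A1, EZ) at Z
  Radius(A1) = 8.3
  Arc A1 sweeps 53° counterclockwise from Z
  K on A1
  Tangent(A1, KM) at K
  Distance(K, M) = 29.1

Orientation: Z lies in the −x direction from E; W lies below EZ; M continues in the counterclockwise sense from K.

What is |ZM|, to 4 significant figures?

35.88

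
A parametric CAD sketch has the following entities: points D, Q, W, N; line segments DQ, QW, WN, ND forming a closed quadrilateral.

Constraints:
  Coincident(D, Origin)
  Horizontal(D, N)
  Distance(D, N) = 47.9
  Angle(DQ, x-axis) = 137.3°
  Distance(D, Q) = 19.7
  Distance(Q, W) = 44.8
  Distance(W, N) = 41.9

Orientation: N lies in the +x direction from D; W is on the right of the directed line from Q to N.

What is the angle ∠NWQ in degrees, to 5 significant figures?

94.688°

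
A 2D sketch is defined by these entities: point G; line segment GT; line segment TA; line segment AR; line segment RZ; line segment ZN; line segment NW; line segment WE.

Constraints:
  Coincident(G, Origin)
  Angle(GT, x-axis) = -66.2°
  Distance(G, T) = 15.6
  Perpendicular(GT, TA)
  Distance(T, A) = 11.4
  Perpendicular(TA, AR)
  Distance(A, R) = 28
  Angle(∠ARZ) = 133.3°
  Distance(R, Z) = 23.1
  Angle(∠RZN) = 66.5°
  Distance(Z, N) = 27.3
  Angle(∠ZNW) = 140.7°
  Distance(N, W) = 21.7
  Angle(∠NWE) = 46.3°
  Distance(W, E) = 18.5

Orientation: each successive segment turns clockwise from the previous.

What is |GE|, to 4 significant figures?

1.667

∠ZNW = 140.7° gives NW at -85.70° from the x-axis; with |NW| = 21.7, W = (14.01, -13.38). ∠NWE = 46.3° gives WE at 140.6° from the x-axis; with |WE| = 18.5, E = (-0.2877, -1.642). Then |GE| = |E − G| = 1.667.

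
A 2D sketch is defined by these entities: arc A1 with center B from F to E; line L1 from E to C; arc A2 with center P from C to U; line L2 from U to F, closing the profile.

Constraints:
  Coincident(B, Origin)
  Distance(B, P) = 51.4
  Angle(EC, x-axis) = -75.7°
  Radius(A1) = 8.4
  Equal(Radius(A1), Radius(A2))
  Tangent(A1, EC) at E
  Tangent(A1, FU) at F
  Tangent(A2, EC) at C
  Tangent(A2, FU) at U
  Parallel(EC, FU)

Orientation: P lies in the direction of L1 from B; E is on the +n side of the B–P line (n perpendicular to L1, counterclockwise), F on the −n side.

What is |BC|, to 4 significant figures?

52.08

Tangency of A1 to both parallel lines with radius 8.4 puts E and F at B ± 8.4·n: E = (8.140, 2.075), F = (-8.140, -2.075). Equal radii place C and U the same way about P: C = P + 8.4·n = (20.84, -47.73), U = P − 8.4·n = (4.556, -51.88). Then |BC| = |C − B| = 52.08.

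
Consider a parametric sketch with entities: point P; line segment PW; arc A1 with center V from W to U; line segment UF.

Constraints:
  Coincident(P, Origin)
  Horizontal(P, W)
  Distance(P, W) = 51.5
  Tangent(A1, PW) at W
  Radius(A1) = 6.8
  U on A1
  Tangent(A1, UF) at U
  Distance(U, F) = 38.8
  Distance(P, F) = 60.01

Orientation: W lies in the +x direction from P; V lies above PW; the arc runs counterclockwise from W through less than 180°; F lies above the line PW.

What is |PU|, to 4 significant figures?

58.42

P is at the origin; P and W share the same y with |PW| = 51.5 and W on the +x side, so W = (51.50, 0.000). Tangency of A1 to PW means the radius VW is perpendicular to PW, so V = W + (0, 6.8) = (51.50, 6.800). Since VU ⟂ UF (tangency), |VF| = √(6.8² + 38.8²) = 39.39 regardless of where U sits on A1. So F lies on both circle(P, 60.01) and circle(V, 39.39); the above-PW intersection is F = (40.22, 44.54). U is the foot of the tangent from F: U = (57.58, 9.843).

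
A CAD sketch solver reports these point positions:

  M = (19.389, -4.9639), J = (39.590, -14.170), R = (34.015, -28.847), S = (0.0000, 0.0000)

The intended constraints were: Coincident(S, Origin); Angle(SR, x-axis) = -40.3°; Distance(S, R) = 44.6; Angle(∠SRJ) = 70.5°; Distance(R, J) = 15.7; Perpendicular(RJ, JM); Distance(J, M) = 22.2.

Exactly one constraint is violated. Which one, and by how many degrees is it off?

Perpendicular(RJ, JM) — off by 3.70°.

S = (0.00, 0.00) ✓; SR at -40.30° ✓; |SR| = 44.60 ✓; ∠SRJ = 70.50° ✓; |RJ| = 15.70 ✓; ∠(RJ, JM) = 86.30° ✗; |JM| = 22.20 ✓.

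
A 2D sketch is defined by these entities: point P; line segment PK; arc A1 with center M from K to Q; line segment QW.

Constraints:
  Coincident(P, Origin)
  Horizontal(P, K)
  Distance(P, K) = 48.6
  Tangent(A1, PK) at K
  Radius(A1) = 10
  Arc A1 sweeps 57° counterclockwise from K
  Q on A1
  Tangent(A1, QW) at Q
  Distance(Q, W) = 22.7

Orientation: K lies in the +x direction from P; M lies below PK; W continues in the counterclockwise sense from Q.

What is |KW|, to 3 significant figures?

31.4

On A1, K sits at bearing 90° from M; a 57° counterclockwise sweep puts Q at bearing 147°, so Q = M + 10.0·(cos 147°, sin 147°) = (40.2, -4.55). A1 meets QW tangentially, so MQ is at right angles to QW, so QW runs along (−sin 147°, cos 147°); with |QW| = 22.7, W = (27.8, -23.6). Then |KW| = |W − K| = 31.4.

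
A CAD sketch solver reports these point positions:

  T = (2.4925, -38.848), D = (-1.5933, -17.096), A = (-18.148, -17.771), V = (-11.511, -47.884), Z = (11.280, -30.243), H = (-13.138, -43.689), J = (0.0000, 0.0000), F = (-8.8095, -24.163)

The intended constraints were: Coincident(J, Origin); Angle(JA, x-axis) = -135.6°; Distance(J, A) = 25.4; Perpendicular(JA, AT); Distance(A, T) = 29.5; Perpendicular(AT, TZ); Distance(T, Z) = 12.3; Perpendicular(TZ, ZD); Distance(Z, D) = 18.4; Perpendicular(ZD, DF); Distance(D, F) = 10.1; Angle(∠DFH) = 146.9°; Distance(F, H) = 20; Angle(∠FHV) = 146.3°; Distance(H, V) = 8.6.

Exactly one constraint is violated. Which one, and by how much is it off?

Distance(H, V) = 8.6 — off by 4.10.

J = (0.00, 0.00) ✓; JA at -135.6° ✓; |JA| = 25.40 ✓; ∠(JA, AT) = 90.00° ✓; |AT| = 29.50 ✓; ∠(AT, TZ) = 90.00° ✓; |TZ| = 12.30 ✓; ∠(TZ, ZD) = 90.00° ✓; |ZD| = 18.40 ✓; ∠(ZD, DF) = 90.00° ✓; |DF| = 10.10 ✓; ∠DFH = 146.9° ✓; |FH| = 20.00 ✓; ∠FHV = 146.3° ✓; |HV| = 4.499 ✗.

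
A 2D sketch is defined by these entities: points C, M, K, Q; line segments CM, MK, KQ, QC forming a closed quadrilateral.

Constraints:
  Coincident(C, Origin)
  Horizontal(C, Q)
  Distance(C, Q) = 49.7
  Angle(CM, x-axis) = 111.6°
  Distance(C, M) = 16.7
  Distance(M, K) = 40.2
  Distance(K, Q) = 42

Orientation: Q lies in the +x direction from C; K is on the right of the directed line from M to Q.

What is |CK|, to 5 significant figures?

23.679

Checks: |MK| = 40.20 ✓; |KQ| = 42.00 ✓.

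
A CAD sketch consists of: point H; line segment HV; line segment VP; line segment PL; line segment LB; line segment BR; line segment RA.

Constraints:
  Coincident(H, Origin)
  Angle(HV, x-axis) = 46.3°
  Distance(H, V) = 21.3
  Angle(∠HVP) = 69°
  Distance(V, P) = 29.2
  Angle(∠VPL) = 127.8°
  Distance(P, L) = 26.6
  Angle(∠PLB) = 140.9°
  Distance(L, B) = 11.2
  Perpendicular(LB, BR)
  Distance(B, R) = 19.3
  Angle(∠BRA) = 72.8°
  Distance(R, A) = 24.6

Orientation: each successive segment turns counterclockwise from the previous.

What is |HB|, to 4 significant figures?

39.59

H is at the origin; HV runs at 46.3° with length 21.3, so V = (14.72, 15.40). ∠HVP = 69.0° gives VP at 157.3° from the x-axis; with |VP| = 29.2, P = (-12.22, 26.67). ∠VPL = 127.8° gives PL at -150.5° from the x-axis; with |PL| = 26.6, L = (-35.37, 13.57). ∠PLB = 140.9° gives LB at -111.4° from the x-axis; with |LB| = 11.2, B = (-39.46, 3.141). Then |HB| = |B − H| = 39.59.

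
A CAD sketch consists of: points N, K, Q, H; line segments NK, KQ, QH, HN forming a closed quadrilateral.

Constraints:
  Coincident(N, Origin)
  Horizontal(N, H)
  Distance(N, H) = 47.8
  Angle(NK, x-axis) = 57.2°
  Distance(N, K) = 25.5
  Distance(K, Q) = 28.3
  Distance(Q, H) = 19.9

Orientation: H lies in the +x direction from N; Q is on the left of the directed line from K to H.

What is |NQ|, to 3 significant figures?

46.1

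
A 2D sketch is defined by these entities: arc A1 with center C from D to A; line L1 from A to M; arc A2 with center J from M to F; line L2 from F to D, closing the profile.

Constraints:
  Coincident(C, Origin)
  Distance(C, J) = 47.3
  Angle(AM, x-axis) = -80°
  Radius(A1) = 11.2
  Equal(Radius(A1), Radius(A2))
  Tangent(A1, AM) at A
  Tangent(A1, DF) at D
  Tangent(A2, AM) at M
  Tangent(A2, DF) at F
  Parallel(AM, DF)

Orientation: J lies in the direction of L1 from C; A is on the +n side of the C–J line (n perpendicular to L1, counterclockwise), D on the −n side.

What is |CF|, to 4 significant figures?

48.61

The slot axis is L1's direction at -80.0°, so u = (cos -80.0°, sin -80.0°) = (0.1736, -0.9848) and n = (−sin -80.0°, cos -80.0°) = (0.9848, 0.1736). C is at the origin and J lies 47.3 along u from C, so J = 47.3·u = (8.214, -46.58). Tangency of A1 to both parallel lines with radius 11.2 puts A and D at C ± 11.2·n: A = (11.03, 1.945), D = (-11.03, -1.945). Equal radii place M and F the same way about J: M = J + 11.2·n = (19.24, -44.64), F = J − 11.2·n = (-2.816, -48.53). Then |CF| = |F − C| = 48.61.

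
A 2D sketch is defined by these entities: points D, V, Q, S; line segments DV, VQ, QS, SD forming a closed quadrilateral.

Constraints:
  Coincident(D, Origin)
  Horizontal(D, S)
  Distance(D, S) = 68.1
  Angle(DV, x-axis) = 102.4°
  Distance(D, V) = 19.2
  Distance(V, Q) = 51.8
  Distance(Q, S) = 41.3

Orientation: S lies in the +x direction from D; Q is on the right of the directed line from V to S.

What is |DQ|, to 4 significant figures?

36.68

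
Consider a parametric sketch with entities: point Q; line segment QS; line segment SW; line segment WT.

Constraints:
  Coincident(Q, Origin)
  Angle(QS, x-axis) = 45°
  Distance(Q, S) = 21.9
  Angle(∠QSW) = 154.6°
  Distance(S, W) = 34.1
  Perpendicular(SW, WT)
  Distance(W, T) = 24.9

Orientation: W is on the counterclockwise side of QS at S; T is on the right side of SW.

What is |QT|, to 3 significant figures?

63.9

∠QSW = 154.6°, so SW runs at 45.0° + (180° − 154.6°) = 70.4° from the x-axis; with |SW| = 34.1, W = S + 34.1·(cos 70.4°, sin 70.4°) = (26.9, 47.6). The perpendicularity gives WT at right angles to SW; with |WT| = 24.9 on the right of SW, T = W + 24.9·(0.942, -0.335) = (50.4, 39.3). Then |QT| = |T − Q| = 63.9.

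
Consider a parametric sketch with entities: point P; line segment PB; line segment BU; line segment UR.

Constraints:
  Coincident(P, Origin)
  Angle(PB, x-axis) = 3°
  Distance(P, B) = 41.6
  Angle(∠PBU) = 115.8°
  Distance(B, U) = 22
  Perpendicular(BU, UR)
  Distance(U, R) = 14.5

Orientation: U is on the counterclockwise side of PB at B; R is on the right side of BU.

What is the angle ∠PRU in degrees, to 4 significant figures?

37.67°

P is at the origin; PB runs at 3.0° with length 41.6, so B = 41.6·(cos 3.0°, sin 3.0°) = (41.54, 2.177). ∠PBU = 115.8°, so BU runs at 3.0° + (180° − 115.8°) = 67.20° from the x-axis; with |BU| = 22.0, U = B + 22.0·(cos 67.20°, sin 67.20°) = (50.07, 22.46). The perpendicularity gives UR at right angles to BU; with |UR| = 14.5 on the right of BU, R = U + 14.5·(0.9219, -0.3875) = (63.44, 16.84). Then cos ∠PRU = RP·RU / (|RP||RU|), giving 37.67°.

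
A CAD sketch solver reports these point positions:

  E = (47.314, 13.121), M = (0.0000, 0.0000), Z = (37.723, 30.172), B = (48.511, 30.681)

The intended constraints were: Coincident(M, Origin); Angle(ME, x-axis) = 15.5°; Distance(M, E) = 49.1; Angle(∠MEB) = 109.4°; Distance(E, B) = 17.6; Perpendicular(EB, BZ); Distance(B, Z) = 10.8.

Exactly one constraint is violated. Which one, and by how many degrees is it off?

Perpendicular(EB, BZ) — off by 6.60°.

M = (0.00, 0.00) ✓; ME at 15.50° ✓; |ME| = 49.10 ✓; ∠MEB = 109.4° ✓; |EB| = 17.60 ✓; ∠(EB, BZ) = 96.60° ✗; |BZ| = 10.80 ✓.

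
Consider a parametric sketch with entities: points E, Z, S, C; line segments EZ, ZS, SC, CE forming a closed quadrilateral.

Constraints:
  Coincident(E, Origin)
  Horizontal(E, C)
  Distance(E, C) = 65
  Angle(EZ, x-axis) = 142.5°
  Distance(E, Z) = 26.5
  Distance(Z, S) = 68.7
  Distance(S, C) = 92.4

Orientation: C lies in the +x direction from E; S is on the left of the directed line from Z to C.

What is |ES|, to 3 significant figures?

77.1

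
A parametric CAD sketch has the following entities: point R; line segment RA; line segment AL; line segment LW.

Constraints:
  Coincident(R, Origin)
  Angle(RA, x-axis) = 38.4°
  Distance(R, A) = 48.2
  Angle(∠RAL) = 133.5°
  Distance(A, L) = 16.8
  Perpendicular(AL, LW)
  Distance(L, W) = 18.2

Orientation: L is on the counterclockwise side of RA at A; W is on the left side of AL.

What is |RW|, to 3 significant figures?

52.7

R is at the origin; RA runs at 38.4° with length 48.2, so A = 48.2·(cos 38.4°, sin 38.4°) = (37.8, 29.9). ∠RAL = 133.5°, so AL runs at 38.4° + (180° − 133.5°) = 84.9° from the x-axis; with |AL| = 16.8, L = A + 16.8·(cos 84.9°, sin 84.9°) = (39.3, 46.7). AL is perpendicular to LW; with |LW| = 18.2 on the left of AL, W = L + 18.2·(-0.996, 0.0889) = (21.1, 48.3). Then |RW| = |W − R| = 52.7.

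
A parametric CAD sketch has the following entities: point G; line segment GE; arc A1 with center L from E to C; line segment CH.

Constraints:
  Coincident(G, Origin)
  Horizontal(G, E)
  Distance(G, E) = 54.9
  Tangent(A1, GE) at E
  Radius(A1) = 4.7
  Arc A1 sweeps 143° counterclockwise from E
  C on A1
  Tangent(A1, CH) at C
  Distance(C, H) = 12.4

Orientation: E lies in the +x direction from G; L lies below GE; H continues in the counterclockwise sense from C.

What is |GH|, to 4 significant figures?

63.99

On A1, E sits at bearing 90° from L; a 143° counterclockwise sweep puts C at bearing 233°, so C = L + 4.7·(cos 233°, sin 233°) = (52.07, -8.454). Tangency of A1 to CH means the radius LC is perpendicular to CH, so CH runs along (−sin 233°, cos 233°); with |CH| = 12.4, H = (61.97, -15.92). Then |GH| = |H − G| = 63.99.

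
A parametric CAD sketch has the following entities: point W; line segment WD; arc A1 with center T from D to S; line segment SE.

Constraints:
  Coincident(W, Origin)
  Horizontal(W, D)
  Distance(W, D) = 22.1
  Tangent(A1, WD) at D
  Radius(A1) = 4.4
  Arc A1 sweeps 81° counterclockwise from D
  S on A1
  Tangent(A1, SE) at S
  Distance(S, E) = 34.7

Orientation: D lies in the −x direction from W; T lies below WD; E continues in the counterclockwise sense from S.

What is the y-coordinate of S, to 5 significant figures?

-3.7117

W is at the origin; WD is horizontal with |WD| = 22.1 and D on the −x side, so D = (-22.100, 0.0000). The tangent condition forces TD to be normal to WD, so T = D + (0, -4.4) = (-22.100, -4.4000). On A1, D sits at bearing 90° from T; an 81° counterclockwise sweep puts S at bearing 171°, so S = T + 4.4·(cos 171°, sin 171°) = (-26.446, -3.7117). So S.y = -3.7117.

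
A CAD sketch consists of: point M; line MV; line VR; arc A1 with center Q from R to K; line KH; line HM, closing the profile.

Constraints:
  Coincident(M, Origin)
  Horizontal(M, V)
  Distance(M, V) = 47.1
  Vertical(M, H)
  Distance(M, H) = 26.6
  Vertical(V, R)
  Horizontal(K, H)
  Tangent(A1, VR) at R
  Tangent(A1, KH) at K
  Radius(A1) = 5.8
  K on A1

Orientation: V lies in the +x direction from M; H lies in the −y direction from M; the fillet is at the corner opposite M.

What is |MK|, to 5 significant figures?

49.125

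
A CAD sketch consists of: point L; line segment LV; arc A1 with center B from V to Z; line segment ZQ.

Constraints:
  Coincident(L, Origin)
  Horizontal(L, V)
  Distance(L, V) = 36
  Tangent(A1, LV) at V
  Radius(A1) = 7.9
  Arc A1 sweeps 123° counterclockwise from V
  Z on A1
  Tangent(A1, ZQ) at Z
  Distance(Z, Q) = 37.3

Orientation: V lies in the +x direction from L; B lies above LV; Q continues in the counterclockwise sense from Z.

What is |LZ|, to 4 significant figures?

44.34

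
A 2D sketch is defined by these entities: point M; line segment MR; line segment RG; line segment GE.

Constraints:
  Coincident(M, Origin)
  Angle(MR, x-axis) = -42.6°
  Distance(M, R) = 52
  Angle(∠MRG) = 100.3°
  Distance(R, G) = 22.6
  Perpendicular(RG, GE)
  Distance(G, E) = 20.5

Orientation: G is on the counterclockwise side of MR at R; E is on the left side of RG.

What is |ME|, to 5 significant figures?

44.245

M is at the origin; MR runs at -42.6° with length 52.0, so R = 52.0·(cos -42.6°, sin -42.6°) = (38.277, -35.198). ∠MRG = 100.3°, so RG runs at -42.6° + (180° − 100.3°) = 37.100° from the x-axis; with |RG| = 22.6, G = R + 22.6·(cos 37.100°, sin 37.100°) = (56.302, -21.565). RG is perpendicular to GE; with |GE| = 20.5 on the left of RG, E = G + 20.5·(-0.60321, 0.79758) = (43.937, -5.2146). Then |ME| = |E − M| = 44.245.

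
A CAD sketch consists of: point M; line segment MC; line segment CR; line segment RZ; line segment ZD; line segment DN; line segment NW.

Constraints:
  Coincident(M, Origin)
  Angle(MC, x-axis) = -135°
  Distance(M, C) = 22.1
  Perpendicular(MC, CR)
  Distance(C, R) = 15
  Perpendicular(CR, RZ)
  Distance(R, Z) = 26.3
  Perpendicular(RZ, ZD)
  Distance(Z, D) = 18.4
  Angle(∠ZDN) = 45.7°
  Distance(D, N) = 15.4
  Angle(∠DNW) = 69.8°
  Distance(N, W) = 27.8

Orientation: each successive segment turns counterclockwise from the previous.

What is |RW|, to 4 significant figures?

40.60

M is at the origin; MC runs at -135.0° with length 22.1, so C = (-15.63, -15.63). The perpendicularity gives CR at right angles to MC, so CR runs at -45.00°; with |CR| = 15.0, R = (-5.020, -26.23). CR ⟂ RZ, so RZ runs at 45.00°; with |RZ| = 26.3, Z = (13.58, -7.637). The perpendicularity gives ZD at right angles to RZ, so ZD runs at 135.0°; with |ZD| = 18.4, D = (0.5657, 5.374). ∠ZDN = 45.7° gives DN at -90.70° from the x-axis; with |DN| = 15.4, N = (0.3775, -10.02). ∠DNW = 69.8° gives NW at 19.50° from the x-axis; with |NW| = 27.8, W = (26.58, -0.7450). Then |RW| = |W − R| = 40.60.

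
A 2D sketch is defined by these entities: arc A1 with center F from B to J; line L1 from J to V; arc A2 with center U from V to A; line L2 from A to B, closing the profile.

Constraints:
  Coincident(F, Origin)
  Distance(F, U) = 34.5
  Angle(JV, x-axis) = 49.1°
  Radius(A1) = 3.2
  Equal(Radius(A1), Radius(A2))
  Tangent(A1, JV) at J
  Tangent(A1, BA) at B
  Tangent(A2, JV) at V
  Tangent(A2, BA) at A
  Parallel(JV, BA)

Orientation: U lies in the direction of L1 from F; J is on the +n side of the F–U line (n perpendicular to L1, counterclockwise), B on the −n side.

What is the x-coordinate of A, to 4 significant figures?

25.01

The slot axis is L1's direction at 49.1°, so u = (cos 49.1°, sin 49.1°) = (0.6547, 0.7559) and n = (−sin 49.1°, cos 49.1°) = (-0.7559, 0.6547). F is at the origin and U lies 34.5 along u from F, so U = 34.5·u = (22.59, 26.08). Tangency of A1 to both parallel lines with radius 3.2 puts J and B at F ± 3.2·n: J = (-2.419, 2.095), B = (2.419, -2.095). Equal radii place V and A the same way about U: V = U + 3.2·n = (20.17, 28.17), A = U − 3.2·n = (25.01, 23.98). So A.x = 25.01.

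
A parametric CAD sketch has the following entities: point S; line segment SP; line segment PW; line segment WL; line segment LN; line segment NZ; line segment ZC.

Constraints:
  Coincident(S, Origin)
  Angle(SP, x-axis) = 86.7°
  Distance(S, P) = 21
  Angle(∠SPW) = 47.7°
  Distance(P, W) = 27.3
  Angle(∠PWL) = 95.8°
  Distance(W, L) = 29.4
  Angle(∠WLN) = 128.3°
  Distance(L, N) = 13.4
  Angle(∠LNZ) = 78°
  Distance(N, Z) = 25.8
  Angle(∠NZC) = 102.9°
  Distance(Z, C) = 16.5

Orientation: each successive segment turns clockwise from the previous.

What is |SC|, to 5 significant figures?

11.395

S is at the origin; SP runs at 86.7° with length 21.0, so P = (1.2088, 20.965). ∠SPW = 47.7° gives PW at -45.600° from the x-axis; with |PW| = 27.3, W = (20.310, 1.4601). ∠PWL = 95.8° gives WL at -129.80° from the x-axis; with |WL| = 29.4, L = (1.4904, -21.127). ∠WLN = 128.3° gives LN at 178.50° from the x-axis; with |LN| = 13.4, N = (-11.905, -20.777). ∠LNZ = 78.0° gives NZ at 76.500° from the x-axis; with |NZ| = 25.8, Z = (-5.8821, 4.3105). ∠NZC = 102.9° gives ZC at -0.60000° from the x-axis; with |ZC| = 16.5, C = (10.617, 4.1377). Then |SC| = |C − S| = 11.395.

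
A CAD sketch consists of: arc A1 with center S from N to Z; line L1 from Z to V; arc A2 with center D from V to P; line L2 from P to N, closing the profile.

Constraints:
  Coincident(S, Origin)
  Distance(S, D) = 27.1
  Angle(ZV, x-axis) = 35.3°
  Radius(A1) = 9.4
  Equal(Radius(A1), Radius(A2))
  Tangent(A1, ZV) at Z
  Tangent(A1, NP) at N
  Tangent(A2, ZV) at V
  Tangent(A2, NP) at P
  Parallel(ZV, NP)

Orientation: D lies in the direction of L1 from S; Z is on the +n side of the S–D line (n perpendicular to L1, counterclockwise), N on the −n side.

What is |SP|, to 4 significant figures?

28.68

The slot axis is L1's direction at 35.3°, so u = (cos 35.3°, sin 35.3°) = (0.8161, 0.5779) and n = (−sin 35.3°, cos 35.3°) = (-0.5779, 0.8161). S is at the origin and D lies 27.1 along u from S, so D = 27.1·u = (22.12, 15.66). Tangency of A1 to both parallel lines with radius 9.4 puts Z and N at S ± 9.4·n: Z = (-5.432, 7.672), N = (5.432, -7.672). Equal radii place V and P the same way about D: V = D + 9.4·n = (16.69, 23.33), P = D − 9.4·n = (27.55, 7.988). Then |SP| = |P − S| = 28.68.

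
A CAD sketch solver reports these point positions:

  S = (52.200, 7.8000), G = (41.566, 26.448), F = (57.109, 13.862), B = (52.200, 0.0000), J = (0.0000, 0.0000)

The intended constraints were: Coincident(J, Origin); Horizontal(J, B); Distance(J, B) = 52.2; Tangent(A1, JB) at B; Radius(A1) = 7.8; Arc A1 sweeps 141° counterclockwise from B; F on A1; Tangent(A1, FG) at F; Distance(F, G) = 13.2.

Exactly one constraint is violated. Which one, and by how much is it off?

Distance(F, G) = 13.2 — off by 6.80.

J = (0.00, 0.00) ✓; J.y = 0.00, B.y = 0.00 ✓; |JB| = 52.20 ✓; ∠(SB, BJ) = 90.00° ✓; |SB| = 7.800 ✓; bearing(S→F) − bearing(S→B) = 141.0° ✓; |SF| = 7.800 ✓; ∠(SF, FG) = 90.00° ✓; |FG| = 20.00 ✗.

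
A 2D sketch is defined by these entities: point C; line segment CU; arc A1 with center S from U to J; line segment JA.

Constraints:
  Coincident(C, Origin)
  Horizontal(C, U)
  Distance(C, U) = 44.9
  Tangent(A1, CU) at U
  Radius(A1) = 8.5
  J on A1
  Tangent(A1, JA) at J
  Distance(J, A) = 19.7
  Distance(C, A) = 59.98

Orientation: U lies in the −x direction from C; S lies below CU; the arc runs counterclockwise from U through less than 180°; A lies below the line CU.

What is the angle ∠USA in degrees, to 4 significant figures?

158.4°

C is at the origin; CU is horizontal with |CU| = 44.9 and U on the −x side, so U = (-44.90, 0.000). Since A1 is tangent to CU there, SU ⟂ CU, so S = U + (0, -8.5) = (-44.90, -8.500). Since SJ ⟂ JA (tangency), |SA| = √(8.5² + 19.7²) = 21.46 regardless of where J sits on A1. So A lies on both circle(C, 59.98) and circle(S, 21.46); the below-CU intersection is A = (-52.81, -28.45). J is the foot of the tangent from A: J = (-53.40, -8.755).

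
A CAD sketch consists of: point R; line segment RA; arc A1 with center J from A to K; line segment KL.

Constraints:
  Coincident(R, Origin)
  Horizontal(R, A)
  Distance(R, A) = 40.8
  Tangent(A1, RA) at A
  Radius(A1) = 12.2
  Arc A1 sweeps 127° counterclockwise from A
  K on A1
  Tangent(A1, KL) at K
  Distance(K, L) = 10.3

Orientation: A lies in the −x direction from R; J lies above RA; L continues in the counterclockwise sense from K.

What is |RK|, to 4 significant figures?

36.69

R is at the origin; R and A share the same y with |RA| = 40.8 and A on the −x side, so A = (-40.80, 0.000). Since A1 is tangent to RA there, JA ⟂ RA, so J = A + (0, 12.2) = (-40.80, 12.20). On A1, A sits at bearing -90° from J; a 127° counterclockwise sweep puts K at bearing 37°, so K = J + 12.2·(cos 37°, sin 37°) = (-31.06, 19.54). Then |RK| = |K − R| = 36.69.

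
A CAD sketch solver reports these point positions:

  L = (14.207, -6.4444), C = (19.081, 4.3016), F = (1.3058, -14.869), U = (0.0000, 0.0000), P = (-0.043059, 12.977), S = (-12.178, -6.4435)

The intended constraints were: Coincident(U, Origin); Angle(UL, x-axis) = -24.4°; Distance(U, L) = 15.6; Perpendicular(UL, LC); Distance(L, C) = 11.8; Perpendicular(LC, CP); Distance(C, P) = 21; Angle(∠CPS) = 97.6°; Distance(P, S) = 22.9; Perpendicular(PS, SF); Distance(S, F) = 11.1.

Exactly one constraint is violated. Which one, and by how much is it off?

Distance(S, F) = 11.1 — off by 4.80.

U = (0.00, 0.00) ✓; UL at -24.40° ✓; |UL| = 15.60 ✓; ∠(UL, LC) = 90.00° ✓; |LC| = 11.80 ✓; ∠(LC, CP) = 90.00° ✓; |CP| = 21.00 ✓; ∠CPS = 97.60° ✓; |PS| = 22.90 ✓; ∠(PS, SF) = 90.00° ✓; |SF| = 15.90 ✗.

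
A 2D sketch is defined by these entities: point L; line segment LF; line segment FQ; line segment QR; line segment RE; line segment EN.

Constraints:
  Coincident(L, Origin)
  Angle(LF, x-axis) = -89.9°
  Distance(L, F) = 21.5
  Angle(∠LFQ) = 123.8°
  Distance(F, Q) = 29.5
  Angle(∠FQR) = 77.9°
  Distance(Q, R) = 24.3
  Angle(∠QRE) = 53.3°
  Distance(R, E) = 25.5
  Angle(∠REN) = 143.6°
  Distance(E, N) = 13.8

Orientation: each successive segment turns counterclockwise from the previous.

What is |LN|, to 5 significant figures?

32.719

L is at the origin; LF runs at -89.9° with length 21.5, so F = (0.037525, -21.500). ∠LFQ = 123.8° gives FQ at -33.700° from the x-axis; with |FQ| = 29.5, Q = (24.580, -37.868). ∠FQR = 77.9° gives QR at 68.400° from the x-axis; with |QR| = 24.3, R = (33.526, -15.274). ∠QRE = 53.3° gives RE at -164.90° from the x-axis; with |RE| = 25.5, E = (8.9060, -21.917). ∠REN = 143.6° gives EN at -128.50° from the x-axis; with |EN| = 13.8, N = (0.31534, -32.717). Then |LN| = |N − L| = 32.719.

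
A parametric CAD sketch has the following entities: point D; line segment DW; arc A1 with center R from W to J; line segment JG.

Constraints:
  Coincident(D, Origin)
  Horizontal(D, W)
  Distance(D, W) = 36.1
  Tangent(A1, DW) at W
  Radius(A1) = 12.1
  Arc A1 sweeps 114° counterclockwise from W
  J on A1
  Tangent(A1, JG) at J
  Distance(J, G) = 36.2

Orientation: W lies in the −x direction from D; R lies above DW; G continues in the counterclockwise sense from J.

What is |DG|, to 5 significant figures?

63.960

D is at the origin; DW is horizontal with |DW| = 36.1 and W on the −x side, so W = (-36.100, 0.0000). Tangency of A1 to DW means the radius RW is perpendicular to DW, so R = W + (0, 12.1) = (-36.100, 12.100). On A1, W sits at bearing -90° from R; a 114° counterclockwise sweep puts J at bearing 24°, so J = R + 12.1·(cos 24°, sin 24°) = (-25.046, 17.022). The tangent condition forces RJ to be normal to JG, so JG runs along (−sin 24°, cos 24°); with |JG| = 36.2, G = (-39.770, 50.092). Then |DG| = |G − D| = 63.960.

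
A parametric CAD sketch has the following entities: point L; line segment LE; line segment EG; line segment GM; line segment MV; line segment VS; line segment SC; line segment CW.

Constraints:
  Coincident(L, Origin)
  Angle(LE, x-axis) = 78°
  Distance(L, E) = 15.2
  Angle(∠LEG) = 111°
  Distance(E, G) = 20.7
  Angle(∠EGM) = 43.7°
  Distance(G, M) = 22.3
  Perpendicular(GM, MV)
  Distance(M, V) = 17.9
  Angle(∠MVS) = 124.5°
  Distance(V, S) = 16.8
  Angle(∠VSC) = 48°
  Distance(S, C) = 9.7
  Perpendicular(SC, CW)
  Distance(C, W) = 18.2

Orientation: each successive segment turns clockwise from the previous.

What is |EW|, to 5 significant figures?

14.083

∠VSC = 48.0° gives SC at -44.800° from the x-axis; with |SC| = 9.7, C = (3.5564, 21.159). SC ⟂ CW, so CW runs at -134.80°; with |CW| = 18.2, W = (-9.2679, 8.2450). Then |EW| = |W − E| = 14.083.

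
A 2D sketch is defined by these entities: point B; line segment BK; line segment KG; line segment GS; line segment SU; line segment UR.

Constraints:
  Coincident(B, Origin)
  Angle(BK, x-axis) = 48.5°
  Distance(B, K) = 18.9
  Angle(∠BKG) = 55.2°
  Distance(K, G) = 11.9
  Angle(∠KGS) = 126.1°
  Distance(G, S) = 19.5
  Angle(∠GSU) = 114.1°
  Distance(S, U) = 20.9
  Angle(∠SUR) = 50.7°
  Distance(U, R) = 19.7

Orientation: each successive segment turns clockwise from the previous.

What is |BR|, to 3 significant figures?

4.81

∠GSU = 114.1° gives SU at 164° from the x-axis; with |SU| = 20.9, U = (-17.3, -6.50). ∠SUR = 50.7° gives UR at 34.6° from the x-axis; with |UR| = 19.7, R = (-1.11, 4.68). Then |BR| = |R − B| = 4.81.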